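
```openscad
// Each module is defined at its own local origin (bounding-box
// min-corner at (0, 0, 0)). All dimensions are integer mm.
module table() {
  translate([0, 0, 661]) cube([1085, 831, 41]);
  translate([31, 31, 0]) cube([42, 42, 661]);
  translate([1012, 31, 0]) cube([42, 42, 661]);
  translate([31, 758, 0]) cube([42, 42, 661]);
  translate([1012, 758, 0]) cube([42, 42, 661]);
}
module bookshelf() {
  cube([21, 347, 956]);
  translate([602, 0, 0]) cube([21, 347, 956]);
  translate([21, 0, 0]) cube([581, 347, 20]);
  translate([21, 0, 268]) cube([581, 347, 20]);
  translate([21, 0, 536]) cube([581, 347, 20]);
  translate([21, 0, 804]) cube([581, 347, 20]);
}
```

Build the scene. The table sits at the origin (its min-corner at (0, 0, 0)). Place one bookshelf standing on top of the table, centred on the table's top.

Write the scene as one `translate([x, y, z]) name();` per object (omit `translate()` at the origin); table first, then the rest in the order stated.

table();
translate([231, 242, 702]) bookshelf();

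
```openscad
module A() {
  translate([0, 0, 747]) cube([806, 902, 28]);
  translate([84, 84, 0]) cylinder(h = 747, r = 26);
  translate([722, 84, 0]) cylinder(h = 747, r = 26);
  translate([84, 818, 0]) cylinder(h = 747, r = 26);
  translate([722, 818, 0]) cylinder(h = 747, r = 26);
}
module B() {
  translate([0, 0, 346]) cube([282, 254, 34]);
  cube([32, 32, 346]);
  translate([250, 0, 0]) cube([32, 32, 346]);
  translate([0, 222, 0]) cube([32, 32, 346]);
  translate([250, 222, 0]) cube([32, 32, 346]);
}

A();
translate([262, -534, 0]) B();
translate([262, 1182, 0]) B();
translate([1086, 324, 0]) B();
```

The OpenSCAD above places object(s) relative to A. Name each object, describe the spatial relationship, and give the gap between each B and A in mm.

Each stool's nearest face is 280 mm from the table's bounding box.

A is a table. B is a stool. Three stools sit around the table at the −y, +y, +x sides. The gap between each stool and the table is 280 mm.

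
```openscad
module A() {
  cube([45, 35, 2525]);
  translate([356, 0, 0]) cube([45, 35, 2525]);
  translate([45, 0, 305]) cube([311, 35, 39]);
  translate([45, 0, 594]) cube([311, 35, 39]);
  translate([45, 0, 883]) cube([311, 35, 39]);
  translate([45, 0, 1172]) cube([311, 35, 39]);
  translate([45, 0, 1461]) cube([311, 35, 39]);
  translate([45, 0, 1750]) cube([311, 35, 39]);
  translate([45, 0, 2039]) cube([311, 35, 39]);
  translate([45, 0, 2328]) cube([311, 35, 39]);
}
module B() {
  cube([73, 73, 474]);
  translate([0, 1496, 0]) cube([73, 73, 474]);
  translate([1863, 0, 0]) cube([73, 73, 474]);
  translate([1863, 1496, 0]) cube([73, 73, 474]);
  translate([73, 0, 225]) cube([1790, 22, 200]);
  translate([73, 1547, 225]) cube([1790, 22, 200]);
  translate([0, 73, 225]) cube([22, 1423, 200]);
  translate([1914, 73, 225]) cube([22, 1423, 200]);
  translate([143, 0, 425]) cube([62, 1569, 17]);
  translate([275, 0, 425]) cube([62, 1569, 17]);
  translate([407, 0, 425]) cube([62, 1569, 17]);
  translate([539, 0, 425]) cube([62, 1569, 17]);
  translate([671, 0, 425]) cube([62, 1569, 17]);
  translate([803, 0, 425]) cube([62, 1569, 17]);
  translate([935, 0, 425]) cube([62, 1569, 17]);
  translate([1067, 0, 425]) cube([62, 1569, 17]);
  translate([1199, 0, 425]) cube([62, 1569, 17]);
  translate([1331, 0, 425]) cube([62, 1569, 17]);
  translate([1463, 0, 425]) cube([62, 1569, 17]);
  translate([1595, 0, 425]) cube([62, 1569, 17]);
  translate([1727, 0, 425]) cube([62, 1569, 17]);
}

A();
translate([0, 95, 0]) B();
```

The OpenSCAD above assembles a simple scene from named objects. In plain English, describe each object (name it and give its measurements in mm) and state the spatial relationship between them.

A is a straight ladder. Two 45×35 mm vertical rails, 2525 mm tall, stand 401 mm apart (outside-to-outside) with their front faces coplanar on the −y side. 8 rungs, each 35 mm deep and 39 mm tall, span between the inner faces of the rails, front faces flush with the rails. The lowest rung's underside is at z = 305 mm and rungs are spaced 289 mm apart (underside to underside).

B is a bed frame 1936 mm long (x) by 1569 mm wide (y). Four 73×73 mm corner posts, 474 mm tall, at the corners of the footprint. Four rails of 22 mm thickness and 200 mm height run between adjacent posts with their undersides at z = 225 mm, their outer faces flush with the outside of the frame (the two x-running rails run between the posts' inner faces; the two y-running rails run between the posts' inner faces). 13 slats, each 62 mm wide (x) and 17 mm thick, lie across the top of the two x-running rails, running the full 1569 mm width of the frame in y; the slats are evenly spaced along x between the inner faces of the end posts with equal gaps (rounded down to the nearest mm) at the −x end and between each pair — any rounding remainder accumulates at the +x end.

The bed frame is on the floor beside the ladder on its +y side.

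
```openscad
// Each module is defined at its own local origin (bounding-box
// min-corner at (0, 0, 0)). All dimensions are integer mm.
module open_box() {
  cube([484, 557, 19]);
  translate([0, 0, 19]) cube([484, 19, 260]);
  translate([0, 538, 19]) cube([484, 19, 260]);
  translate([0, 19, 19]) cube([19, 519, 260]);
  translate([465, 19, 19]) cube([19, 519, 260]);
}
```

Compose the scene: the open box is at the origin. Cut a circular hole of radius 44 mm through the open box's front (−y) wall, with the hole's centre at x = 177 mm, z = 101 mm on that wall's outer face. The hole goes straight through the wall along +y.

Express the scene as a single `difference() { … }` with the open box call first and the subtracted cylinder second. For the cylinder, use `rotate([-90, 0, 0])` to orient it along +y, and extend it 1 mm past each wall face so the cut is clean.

difference() {
  open_box();
  translate([177, -1, 101]) rotate([-90, 0, 0]) cylinder(h = 21, r = 44);
}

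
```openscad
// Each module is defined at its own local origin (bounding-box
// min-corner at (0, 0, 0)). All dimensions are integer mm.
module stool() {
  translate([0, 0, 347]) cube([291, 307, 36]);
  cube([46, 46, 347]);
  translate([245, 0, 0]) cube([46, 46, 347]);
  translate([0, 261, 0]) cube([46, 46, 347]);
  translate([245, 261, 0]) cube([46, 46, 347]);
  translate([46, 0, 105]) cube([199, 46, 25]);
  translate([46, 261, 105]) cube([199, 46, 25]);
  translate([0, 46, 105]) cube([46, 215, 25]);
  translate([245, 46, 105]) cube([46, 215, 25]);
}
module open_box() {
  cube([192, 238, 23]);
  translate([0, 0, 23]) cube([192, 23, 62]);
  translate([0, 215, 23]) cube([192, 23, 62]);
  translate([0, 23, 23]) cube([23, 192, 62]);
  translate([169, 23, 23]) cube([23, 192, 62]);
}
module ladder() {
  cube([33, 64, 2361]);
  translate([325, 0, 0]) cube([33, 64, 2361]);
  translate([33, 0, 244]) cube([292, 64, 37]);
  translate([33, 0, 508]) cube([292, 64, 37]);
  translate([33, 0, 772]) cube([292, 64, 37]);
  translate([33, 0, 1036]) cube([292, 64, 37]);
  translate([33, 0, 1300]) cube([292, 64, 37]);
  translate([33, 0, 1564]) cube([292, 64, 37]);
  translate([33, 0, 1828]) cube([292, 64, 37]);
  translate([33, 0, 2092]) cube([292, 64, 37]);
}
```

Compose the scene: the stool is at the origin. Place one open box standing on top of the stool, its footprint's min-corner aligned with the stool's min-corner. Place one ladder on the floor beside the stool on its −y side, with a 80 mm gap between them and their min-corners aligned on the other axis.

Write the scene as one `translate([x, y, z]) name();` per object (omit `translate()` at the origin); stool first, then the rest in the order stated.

stool();
translate([0, 0, 383]) open_box();
translate([0, -144, 0]) ladder();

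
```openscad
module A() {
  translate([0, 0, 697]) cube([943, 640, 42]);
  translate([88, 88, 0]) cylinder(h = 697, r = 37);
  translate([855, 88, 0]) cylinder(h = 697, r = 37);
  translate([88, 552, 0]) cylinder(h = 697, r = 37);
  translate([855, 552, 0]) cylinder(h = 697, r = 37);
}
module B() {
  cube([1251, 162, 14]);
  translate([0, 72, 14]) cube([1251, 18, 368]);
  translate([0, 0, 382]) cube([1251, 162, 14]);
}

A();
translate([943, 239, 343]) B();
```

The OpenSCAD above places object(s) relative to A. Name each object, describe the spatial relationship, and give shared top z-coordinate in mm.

A is a table. B is an I-beam. The I-beam is beside the table with their tops flush at z = 739. The shared top z-coordinate is 739 mm.

Both tops at z = 739 mm.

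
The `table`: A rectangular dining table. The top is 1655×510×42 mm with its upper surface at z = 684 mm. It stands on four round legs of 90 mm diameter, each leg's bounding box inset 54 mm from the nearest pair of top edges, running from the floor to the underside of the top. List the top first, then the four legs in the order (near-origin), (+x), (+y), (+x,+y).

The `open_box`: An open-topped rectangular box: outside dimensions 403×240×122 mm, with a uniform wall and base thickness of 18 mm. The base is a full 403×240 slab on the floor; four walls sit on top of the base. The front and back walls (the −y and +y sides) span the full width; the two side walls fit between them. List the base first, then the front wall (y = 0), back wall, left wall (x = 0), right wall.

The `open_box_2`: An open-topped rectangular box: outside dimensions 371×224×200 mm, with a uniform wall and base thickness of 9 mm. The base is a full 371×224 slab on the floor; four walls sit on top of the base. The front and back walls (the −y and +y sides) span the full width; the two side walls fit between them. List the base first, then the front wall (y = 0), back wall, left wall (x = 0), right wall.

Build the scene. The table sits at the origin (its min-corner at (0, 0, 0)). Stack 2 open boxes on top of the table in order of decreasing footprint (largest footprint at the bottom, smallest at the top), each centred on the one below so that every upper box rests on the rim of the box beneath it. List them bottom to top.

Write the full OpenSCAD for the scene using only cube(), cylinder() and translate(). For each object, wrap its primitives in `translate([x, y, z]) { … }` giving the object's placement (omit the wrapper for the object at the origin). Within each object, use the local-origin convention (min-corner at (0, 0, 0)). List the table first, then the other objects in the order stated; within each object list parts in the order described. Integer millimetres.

translate([0, 0, 642]) cube([1655, 510, 42]);
translate([99, 99, 0]) cylinder(h = 642, r = 45);
translate([1556, 99, 0]) cylinder(h = 642, r = 45);
translate([99, 411, 0]) cylinder(h = 642, r = 45);
translate([1556, 411, 0]) cylinder(h = 642, r = 45);
translate([626, 135, 684]) {
  cube([403, 240, 18]);
  translate([0, 0, 18]) cube([403, 18, 104]);
  translate([0, 222, 18]) cube([403, 18, 104]);
  translate([0, 18, 18]) cube([18, 204, 104]);
  translate([385, 18, 18]) cube([18, 204, 104]);
}
translate([642, 143, 806]) {
  cube([371, 224, 9]);
  translate([0, 0, 9]) cube([371, 9, 191]);
  translate([0, 215, 9]) cube([371, 9, 191]);
  translate([0, 9, 9]) cube([9, 206, 191]);
  translate([362, 9, 9]) cube([9, 206, 191]);
}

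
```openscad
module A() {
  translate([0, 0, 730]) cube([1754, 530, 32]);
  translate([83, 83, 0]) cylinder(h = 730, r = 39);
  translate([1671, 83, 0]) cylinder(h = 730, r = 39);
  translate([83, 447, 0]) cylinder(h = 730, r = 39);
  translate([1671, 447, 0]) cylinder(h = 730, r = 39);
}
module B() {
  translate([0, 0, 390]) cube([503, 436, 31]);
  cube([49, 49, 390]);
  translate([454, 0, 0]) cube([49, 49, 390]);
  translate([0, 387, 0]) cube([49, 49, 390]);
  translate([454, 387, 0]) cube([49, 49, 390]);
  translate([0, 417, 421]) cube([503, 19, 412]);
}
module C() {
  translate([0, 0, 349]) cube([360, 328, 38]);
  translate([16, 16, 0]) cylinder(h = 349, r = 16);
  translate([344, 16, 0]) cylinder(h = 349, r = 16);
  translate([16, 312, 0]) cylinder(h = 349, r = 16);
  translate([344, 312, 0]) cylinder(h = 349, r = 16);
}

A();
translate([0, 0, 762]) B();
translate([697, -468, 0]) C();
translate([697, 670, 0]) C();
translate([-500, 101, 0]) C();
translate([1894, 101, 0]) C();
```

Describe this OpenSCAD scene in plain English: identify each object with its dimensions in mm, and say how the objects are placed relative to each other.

A is a table with a 1754×530 mm rectangular top, 32 mm thick, top surface at z = 762 mm, supported by four round legs of 78 mm diameter, each leg's bounding box inset 44 mm from the nearest pair of top edges, running from the floor.

B is a chair. The seat is a 503×436×31 mm slab with its top at z = 421 mm, on four 49×49 mm corner legs (flush with the seat edges, standing on z = 0). A flat backrest 19 mm thick, 412 mm tall, spans the full seat width and rises from the seat top along its +y edge, rear face flush with the rear of the seat.

C is a four-legged stool. The seat is 360×328 mm, 38 mm thick, top at z = 387 mm. It stands on four round legs, each 32 mm in diameter, from z = 0 to the seat underside, each leg's axis is inset half a diameter from the nearest pair of seat edges (so the leg's bounding box is flush with the corner).

The chair is on top of the table. Four stools sit around the table at the −y, +y, −x, +x sides.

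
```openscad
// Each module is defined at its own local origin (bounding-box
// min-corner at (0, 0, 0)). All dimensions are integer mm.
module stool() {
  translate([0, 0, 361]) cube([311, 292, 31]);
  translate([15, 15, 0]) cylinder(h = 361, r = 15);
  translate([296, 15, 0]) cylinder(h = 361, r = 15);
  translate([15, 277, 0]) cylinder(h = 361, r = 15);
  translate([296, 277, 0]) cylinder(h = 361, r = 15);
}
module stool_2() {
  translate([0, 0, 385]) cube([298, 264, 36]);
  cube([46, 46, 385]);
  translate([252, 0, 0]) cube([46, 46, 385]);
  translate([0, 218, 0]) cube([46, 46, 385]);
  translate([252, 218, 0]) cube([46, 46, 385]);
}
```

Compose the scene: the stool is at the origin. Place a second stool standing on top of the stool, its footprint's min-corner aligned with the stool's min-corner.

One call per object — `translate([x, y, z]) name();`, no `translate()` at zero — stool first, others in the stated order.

stool();
translate([0, 0, 392]) stool_2();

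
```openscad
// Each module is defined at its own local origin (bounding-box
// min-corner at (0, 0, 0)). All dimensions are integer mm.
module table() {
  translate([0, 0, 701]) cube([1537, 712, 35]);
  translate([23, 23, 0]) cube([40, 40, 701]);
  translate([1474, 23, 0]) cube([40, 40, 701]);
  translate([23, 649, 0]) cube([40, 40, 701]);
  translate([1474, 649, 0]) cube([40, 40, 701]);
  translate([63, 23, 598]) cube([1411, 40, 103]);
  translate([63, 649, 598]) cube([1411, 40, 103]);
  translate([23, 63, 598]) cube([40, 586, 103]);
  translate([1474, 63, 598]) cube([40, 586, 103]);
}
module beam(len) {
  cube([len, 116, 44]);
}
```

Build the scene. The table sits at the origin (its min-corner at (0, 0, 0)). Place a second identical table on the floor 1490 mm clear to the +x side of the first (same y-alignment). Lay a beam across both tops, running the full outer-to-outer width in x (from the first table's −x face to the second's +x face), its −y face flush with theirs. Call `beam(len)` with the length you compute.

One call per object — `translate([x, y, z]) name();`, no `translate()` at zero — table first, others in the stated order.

table();
translate([3027, 0, 0]) table();
translate([0, 0, 736]) beam(4564);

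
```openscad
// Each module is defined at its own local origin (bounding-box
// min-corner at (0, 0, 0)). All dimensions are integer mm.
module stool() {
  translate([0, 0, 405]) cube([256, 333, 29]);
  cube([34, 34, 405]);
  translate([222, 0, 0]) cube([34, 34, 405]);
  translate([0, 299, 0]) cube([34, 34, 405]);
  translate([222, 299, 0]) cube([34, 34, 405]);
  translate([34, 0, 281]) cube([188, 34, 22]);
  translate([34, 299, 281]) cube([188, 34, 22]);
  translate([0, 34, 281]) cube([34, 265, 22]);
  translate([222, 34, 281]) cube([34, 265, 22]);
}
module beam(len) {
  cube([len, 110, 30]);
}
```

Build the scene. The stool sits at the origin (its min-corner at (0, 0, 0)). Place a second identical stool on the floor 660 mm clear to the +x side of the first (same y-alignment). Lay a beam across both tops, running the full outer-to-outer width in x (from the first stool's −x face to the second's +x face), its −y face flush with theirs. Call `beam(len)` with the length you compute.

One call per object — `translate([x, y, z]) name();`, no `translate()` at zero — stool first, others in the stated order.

stool();
translate([916, 0, 0]) stool();
translate([0, 0, 434]) beam(1172);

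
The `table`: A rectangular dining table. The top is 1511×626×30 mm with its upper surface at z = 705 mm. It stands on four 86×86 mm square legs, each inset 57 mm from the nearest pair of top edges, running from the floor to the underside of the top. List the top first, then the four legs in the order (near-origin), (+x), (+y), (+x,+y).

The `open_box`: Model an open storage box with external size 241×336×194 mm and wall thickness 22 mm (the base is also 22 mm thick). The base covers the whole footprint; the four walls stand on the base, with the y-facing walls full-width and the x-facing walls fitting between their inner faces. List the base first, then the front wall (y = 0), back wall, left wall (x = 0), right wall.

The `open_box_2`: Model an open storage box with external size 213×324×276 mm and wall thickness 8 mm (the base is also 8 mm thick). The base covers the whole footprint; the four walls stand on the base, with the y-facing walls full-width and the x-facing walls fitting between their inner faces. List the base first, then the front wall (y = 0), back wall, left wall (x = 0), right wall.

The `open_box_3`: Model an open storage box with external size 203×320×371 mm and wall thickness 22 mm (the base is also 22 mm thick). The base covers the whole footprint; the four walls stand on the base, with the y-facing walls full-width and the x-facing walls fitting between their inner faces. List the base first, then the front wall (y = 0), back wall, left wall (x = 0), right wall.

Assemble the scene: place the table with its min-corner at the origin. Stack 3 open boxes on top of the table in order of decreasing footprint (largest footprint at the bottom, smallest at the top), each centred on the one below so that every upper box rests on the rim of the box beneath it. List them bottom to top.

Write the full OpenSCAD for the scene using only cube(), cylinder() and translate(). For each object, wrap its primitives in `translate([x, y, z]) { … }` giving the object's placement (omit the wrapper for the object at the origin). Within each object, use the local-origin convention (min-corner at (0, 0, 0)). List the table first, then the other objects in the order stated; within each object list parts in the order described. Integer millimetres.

translate([0, 0, 675]) cube([1511, 626, 30]);
translate([57, 57, 0]) cube([86, 86, 675]);
translate([1368, 57, 0]) cube([86, 86, 675]);
translate([57, 483, 0]) cube([86, 86, 675]);
translate([1368, 483, 0]) cube([86, 86, 675]);
translate([635, 145, 705]) {
  cube([241, 336, 22]);
  translate([0, 0, 22]) cube([241, 22, 172]);
  translate([0, 314, 22]) cube([241, 22, 172]);
  translate([0, 22, 22]) cube([22, 292, 172]);
  translate([219, 22, 22]) cube([22, 292, 172]);
}
translate([649, 151, 899]) {
  cube([213, 324, 8]);
  translate([0, 0, 8]) cube([213, 8, 268]);
  translate([0, 316, 8]) cube([213, 8, 268]);
  translate([0, 8, 8]) cube([8, 308, 268]);
  translate([205, 8, 8]) cube([8, 308, 268]);
}
translate([654, 153, 1175]) {
  cube([203, 320, 22]);
  translate([0, 0, 22]) cube([203, 22, 349]);
  translate([0, 298, 22]) cube([203, 22, 349]);
  translate([0, 22, 22]) cube([22, 276, 349]);
  translate([181, 22, 22]) cube([22, 276, 349]);
}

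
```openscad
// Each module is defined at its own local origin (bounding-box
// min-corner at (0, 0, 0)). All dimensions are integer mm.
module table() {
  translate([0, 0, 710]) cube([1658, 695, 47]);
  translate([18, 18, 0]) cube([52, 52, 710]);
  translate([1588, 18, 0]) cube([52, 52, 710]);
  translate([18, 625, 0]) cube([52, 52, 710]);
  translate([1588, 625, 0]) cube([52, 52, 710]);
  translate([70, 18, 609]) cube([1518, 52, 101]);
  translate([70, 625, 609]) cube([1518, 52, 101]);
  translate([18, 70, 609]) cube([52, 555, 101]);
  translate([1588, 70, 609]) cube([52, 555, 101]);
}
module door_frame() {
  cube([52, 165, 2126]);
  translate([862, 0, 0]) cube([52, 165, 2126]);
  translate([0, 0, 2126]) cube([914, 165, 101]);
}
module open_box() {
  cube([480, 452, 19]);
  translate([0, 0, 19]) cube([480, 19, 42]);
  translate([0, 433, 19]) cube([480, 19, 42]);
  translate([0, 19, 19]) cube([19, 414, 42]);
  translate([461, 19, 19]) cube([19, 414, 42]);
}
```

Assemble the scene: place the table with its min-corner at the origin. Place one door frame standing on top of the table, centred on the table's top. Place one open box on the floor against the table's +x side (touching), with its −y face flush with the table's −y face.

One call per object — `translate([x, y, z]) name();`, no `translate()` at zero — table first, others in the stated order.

table();
translate([372, 265, 757]) door_frame();
translate([1658, 0, 0]) open_box();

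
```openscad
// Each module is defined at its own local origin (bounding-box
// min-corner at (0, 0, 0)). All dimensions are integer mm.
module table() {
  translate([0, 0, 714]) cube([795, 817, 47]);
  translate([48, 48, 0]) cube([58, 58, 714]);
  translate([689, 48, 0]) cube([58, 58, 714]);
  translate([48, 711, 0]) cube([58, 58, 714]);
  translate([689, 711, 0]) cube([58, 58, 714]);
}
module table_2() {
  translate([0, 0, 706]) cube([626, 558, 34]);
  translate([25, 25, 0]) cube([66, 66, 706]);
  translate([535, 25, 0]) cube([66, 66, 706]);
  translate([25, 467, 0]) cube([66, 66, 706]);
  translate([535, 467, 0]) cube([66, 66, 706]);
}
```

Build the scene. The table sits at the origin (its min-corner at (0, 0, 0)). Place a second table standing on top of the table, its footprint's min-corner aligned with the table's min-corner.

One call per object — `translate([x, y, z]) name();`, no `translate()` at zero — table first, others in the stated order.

table();
translate([0, 0, 761]) table_2();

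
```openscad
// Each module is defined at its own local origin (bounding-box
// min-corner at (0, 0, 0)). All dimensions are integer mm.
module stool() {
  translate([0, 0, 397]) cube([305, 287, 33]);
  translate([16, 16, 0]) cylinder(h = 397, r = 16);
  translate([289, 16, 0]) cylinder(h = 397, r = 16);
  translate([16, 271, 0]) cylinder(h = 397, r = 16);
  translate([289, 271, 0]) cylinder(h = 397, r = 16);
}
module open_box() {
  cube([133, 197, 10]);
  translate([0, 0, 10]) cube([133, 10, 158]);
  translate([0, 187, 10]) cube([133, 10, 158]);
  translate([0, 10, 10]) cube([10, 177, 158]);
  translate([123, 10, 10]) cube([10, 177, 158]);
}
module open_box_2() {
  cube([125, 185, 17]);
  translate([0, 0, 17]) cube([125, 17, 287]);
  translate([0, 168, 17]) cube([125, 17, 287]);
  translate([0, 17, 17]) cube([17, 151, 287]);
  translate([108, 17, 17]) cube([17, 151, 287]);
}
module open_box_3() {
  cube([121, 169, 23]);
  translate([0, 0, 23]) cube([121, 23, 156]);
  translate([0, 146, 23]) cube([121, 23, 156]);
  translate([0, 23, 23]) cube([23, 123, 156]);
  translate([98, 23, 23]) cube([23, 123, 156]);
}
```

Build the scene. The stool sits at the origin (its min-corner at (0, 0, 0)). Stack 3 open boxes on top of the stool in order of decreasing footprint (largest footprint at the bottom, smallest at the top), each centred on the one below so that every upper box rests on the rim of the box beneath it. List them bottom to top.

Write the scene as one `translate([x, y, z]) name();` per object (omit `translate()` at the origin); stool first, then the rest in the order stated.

stool();
translate([86, 45, 430]) open_box();
translate([90, 51, 598]) open_box_2();
translate([92, 59, 902]) open_box_3();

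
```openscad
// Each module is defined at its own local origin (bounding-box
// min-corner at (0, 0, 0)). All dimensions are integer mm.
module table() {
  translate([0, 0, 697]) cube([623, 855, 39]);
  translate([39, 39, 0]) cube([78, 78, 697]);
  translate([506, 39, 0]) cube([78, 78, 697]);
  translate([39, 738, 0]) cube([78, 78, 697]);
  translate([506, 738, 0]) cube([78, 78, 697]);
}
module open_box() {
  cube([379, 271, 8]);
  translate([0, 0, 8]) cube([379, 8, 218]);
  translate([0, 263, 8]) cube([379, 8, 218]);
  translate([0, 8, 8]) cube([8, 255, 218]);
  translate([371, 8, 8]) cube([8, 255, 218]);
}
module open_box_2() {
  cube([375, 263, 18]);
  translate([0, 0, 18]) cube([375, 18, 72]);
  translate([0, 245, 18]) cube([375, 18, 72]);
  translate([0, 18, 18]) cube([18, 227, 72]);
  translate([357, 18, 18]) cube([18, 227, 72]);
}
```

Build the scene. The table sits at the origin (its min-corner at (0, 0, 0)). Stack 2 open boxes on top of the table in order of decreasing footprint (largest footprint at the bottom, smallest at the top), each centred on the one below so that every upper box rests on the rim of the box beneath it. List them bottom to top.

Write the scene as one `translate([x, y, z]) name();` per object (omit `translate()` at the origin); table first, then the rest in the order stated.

table();
translate([122, 292, 736]) open_box();
translate([124, 296, 962]) open_box_2();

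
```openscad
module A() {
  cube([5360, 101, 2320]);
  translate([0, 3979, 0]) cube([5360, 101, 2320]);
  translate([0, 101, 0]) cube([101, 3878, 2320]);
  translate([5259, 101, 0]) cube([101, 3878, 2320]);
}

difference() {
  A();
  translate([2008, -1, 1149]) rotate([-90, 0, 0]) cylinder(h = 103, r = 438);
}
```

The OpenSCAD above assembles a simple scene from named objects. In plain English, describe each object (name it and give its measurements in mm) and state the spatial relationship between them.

A is the wall frame of a small rectangular building: four walls, each 2320 mm tall and 101 mm thick, enclosing a footprint 5360 mm (x) by 4080 mm (y) outside-to-outside, with no floor or roof. The front and back walls (the −y and +y sides) span the full width; the two side walls fit between them.

The house frame has a circular hole of radius 438 mm through its front wall, centred at (x = 2008, z = 1149).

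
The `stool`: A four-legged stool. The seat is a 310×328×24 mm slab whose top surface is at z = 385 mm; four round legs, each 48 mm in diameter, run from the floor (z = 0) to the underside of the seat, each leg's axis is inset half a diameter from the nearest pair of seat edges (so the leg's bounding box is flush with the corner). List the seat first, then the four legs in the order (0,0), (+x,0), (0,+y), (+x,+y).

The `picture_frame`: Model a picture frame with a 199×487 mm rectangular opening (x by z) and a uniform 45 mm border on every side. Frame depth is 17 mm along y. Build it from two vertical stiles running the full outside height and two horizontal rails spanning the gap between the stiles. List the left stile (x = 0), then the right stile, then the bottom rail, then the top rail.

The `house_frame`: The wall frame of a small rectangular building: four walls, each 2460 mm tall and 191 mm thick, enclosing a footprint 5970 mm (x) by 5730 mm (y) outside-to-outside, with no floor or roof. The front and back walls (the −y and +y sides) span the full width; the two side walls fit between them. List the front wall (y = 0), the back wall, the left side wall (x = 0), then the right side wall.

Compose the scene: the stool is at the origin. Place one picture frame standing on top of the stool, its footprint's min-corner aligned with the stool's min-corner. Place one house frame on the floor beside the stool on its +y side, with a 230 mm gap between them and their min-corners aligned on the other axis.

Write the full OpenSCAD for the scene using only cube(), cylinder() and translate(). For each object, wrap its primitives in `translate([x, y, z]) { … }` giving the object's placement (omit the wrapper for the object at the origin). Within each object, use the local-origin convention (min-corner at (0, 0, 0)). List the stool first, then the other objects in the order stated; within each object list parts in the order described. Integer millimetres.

translate([0, 0, 361]) cube([310, 328, 24]);
translate([24, 24, 0]) cylinder(h = 361, r = 24);
translate([286, 24, 0]) cylinder(h = 361, r = 24);
translate([24, 304, 0]) cylinder(h = 361, r = 24);
translate([286, 304, 0]) cylinder(h = 361, r = 24);
translate([0, 0, 385]) {
  cube([45, 17, 577]);
  translate([244, 0, 0]) cube([45, 17, 577]);
  translate([45, 0, 0]) cube([199, 17, 45]);
  translate([45, 0, 532]) cube([199, 17, 45]);
}
translate([0, 558, 0]) {
  cube([5970, 191, 2460]);
  translate([0, 5539, 0]) cube([5970, 191, 2460]);
  translate([0, 191, 0]) cube([191, 5348, 2460]);
  translate([5779, 191, 0]) cube([191, 5348, 2460]);
}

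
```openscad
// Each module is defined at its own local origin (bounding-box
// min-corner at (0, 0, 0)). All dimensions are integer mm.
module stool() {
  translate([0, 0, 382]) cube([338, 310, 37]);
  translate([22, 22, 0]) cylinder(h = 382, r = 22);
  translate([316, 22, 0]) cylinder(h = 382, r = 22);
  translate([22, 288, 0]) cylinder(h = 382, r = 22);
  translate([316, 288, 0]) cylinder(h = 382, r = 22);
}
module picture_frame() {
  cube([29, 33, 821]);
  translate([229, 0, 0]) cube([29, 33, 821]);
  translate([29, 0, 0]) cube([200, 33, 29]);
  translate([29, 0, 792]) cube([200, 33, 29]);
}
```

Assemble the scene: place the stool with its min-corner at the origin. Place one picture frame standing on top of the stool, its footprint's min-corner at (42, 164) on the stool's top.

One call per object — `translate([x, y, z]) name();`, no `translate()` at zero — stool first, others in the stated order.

stool();
translate([42, 164, 419]) picture_frame();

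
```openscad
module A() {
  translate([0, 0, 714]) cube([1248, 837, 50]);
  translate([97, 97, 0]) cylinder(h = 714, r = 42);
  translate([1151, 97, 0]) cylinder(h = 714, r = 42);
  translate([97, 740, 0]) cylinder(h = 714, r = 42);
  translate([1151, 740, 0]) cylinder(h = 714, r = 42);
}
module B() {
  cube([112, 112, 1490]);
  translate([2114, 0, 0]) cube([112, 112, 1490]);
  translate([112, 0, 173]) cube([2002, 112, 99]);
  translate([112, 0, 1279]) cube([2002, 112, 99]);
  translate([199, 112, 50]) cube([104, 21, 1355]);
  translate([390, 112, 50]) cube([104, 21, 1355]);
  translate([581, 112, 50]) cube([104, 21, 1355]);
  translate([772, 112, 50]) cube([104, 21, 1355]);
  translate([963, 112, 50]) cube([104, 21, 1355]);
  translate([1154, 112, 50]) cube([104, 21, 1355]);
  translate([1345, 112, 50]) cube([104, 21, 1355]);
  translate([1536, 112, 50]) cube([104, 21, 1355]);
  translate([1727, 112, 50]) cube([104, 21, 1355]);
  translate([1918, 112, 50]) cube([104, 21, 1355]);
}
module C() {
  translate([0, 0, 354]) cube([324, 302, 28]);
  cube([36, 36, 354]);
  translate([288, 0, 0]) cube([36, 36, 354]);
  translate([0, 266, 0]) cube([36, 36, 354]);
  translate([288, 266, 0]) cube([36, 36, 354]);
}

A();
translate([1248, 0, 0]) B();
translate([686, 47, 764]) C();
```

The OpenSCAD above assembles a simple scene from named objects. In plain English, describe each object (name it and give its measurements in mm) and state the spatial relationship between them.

A is a rectangular dining table. The top is 1248×837×50 mm with its upper surface at z = 764 mm. It stands on four round legs of 84 mm diameter, each leg's bounding box inset 55 mm from the nearest pair of top edges, running from the floor to the underside of the top.

B is a fence section. Two 112×112 mm posts, 1490 mm tall, stand on the floor with a clear span of 2002 mm between their inner faces. Two horizontal rails of 112×99 mm section span the gap between the posts with their undersides at z = 173 mm and z = 1279 mm, flush with the posts' −y face. 10 pickets, each 104 mm wide, 21 mm thick and 1355 mm tall, are fixed to the +y face of the rails with their bottoms at z = 50 mm, evenly spaced across the span with equal gaps (rounded down to the nearest mm) at the −x end and between each pair — any rounding remainder accumulates at the +x end.

C is a simple wooden stool: a rectangular seat 324 mm (x) by 302 mm (y), 28 mm thick, top face at z = 382 mm, on four square legs, each 36×36 mm in cross-section. The legs rest on z = 0, each flush with a corner of the seat.

The fence section is against the table's +x side, with their −y faces flush. The stool is on top of the table.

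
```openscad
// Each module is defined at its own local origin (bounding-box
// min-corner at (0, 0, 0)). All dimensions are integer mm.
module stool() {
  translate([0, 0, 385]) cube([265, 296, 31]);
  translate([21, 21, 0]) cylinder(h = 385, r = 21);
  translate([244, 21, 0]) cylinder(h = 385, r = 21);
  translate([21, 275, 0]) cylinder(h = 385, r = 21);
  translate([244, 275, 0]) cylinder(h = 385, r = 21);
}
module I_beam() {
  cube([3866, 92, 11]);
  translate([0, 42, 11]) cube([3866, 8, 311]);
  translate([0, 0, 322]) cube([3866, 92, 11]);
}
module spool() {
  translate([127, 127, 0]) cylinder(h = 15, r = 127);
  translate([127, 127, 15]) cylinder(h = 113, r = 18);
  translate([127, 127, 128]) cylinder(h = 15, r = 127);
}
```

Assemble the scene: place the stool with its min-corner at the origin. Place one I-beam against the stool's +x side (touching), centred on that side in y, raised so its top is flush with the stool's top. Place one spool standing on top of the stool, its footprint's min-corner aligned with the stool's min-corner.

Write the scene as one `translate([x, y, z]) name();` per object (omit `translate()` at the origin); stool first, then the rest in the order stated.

stool();
translate([265, 102, 83]) I_beam();
translate([0, 0, 416]) spool();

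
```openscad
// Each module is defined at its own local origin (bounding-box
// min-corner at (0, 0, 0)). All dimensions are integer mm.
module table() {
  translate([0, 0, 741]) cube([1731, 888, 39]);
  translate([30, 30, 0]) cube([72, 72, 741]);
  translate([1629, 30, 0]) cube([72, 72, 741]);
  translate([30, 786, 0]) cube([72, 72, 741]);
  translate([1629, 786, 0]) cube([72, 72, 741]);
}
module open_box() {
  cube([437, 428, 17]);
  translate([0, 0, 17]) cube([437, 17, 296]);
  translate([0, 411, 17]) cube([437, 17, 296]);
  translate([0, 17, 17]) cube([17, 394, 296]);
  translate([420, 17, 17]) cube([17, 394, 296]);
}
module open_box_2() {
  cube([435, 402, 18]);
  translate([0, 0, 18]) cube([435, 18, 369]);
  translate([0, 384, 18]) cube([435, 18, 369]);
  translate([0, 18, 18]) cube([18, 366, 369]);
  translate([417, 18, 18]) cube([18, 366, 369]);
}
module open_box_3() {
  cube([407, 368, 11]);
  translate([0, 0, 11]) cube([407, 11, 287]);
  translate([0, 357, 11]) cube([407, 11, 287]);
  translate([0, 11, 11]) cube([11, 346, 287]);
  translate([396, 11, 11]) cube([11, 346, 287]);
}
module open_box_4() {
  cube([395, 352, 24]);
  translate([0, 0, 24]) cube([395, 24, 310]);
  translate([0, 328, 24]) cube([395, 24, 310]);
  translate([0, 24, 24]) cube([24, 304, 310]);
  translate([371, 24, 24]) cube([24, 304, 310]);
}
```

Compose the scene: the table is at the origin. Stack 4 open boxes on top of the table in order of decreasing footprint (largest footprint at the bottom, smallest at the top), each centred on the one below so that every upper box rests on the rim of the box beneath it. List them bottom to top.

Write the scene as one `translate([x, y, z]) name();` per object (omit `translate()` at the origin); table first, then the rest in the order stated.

table();
translate([647, 230, 780]) open_box();
translate([648, 243, 1093]) open_box_2();
translate([662, 260, 1480]) open_box_3();
translate([668, 268, 1778]) open_box_4();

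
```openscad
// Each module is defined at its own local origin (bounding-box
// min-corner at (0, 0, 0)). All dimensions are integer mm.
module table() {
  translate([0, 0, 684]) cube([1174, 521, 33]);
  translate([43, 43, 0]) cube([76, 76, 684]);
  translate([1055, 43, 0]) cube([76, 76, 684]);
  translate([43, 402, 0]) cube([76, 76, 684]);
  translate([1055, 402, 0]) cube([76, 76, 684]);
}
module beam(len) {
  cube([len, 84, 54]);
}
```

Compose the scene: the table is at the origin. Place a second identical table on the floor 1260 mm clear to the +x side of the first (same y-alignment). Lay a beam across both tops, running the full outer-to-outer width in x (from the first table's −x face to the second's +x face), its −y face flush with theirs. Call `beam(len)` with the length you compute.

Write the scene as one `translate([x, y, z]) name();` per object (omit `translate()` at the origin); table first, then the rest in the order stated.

table();
translate([2434, 0, 0]) table();
translate([0, 0, 717]) beam(3608);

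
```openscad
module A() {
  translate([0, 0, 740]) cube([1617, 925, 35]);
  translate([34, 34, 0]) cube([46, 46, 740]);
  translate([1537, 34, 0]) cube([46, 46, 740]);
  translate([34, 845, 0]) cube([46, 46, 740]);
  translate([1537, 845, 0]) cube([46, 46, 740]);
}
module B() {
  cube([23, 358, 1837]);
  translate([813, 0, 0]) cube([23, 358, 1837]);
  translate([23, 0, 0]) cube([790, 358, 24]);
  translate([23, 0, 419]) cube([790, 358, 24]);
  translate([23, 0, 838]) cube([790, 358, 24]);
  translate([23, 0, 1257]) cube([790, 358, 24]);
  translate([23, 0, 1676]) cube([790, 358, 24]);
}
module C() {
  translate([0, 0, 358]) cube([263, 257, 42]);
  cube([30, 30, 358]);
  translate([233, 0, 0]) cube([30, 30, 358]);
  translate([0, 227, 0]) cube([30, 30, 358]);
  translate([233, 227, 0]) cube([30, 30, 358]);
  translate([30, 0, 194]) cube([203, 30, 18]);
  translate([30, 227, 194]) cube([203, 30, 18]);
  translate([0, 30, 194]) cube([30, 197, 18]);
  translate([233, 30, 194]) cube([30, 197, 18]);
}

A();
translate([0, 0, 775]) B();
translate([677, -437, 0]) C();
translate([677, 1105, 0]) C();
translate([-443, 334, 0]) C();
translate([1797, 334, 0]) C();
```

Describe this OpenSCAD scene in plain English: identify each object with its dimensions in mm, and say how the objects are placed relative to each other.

A is a table: top 1617 mm (x) × 925 mm (y), 35 mm thick, upper face at z = 775 mm, on four 46×46 mm square legs, each inset 34 mm from the nearest pair of top edges, running from z = 0 to the bottom of the top.

B is an open bookshelf. Two side panels, each 23 mm thick, 358 mm deep and 1837 mm tall, stand 836 mm apart (outside-to-outside). Between them sit 5 shelves, each 24 mm thick and 358 mm deep, spanning the full gap between the sides. The bottom shelf rests on the floor (its underside at z = 0) and the clear gap between one shelf's top and the next shelf's underside is 395 mm.

C is a four-legged stool. The seat is 263×257 mm, 42 mm thick, top at z = 400 mm. It stands on four square legs, each 30×30 mm in cross-section, from z = 0 to the seat underside, each flush with a corner of the seat. Four stretchers, 30 mm wide and 18 mm tall, connect adjacent legs with their undersides at z = 194 mm, each running between the inner faces of the legs it joins and aligned with the legs' outer faces on the other axis.

The bookshelf is on top of the table. Four stools sit around the table at the −y, +y, −x, +x sides.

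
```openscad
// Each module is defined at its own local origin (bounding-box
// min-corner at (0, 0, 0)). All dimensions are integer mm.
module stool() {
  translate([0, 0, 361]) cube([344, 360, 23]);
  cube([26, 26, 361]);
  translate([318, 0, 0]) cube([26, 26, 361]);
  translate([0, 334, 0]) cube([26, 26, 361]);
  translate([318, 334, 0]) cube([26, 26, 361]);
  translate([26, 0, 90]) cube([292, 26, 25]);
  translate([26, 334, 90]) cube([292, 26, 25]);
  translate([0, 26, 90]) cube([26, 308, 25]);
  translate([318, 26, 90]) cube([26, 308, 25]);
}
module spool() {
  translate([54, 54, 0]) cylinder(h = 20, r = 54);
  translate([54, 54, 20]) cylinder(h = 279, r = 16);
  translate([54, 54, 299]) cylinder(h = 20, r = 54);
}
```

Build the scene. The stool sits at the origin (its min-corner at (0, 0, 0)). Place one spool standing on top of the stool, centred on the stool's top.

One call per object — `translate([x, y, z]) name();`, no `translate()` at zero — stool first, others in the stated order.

stool();
translate([118, 126, 384]) spool();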